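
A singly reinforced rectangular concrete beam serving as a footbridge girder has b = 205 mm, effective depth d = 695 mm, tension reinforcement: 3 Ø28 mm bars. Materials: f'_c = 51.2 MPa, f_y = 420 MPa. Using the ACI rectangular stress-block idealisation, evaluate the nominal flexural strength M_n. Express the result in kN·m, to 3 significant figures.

A_s = 3 × 616 = 1848 mm².
T = A_s f_y = 1848 × 420 = 776160 N = 776.16 kN.
From C = T: a = T/(0.85 f'_c b) = 776160/(0.85 × 51.2 × 205) = 87.00 mm.
M_n = T(d − a/2) = 776.16 kN × (695 − 43.5) mm = 505.67 kN·m.

M_n ≈ 506 kN·m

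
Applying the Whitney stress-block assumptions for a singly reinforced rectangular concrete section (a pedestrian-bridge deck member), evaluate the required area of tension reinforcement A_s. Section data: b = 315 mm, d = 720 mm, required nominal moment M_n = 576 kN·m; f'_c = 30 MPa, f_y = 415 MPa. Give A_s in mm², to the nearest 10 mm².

With M_n = 0.85 f'_c a b (d − a/2), solve the quadratic for a:
a = d − √(d² − 2M_n/(0.85 f'_c b)) = 720 − √(720² − 2 × 576×10⁶/(0.85 × 30 × 315)) = 107.64 mm.
A_s = 0.85 f'_c a b / f_y = 0.85 × 30 × 107.64 × 315 / 415 = 2083.4 mm².

A_s ≈ 2080 mm²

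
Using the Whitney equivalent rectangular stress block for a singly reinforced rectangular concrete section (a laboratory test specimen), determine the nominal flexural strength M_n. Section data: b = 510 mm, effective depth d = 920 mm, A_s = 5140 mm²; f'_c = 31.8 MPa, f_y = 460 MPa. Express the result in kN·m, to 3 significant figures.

T = A_s f_y = 5140 × 460 = 2364400 N = 2364.4 kN.
From C = T: a = T/(0.85 f'_c b) = 2364400/(0.85 × 31.8 × 510) = 171.52 mm.
M_n = T(d − a/2) = 2364.4 kN × (920 − 85.76) mm = 1972.48 kN·m.

M_n ≈ 1970 kN·m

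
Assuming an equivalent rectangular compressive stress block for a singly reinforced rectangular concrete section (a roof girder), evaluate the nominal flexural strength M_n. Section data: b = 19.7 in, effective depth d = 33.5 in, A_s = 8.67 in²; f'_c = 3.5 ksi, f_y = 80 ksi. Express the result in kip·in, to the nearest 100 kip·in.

M_n ≈ 19100 kip·in

T = A_s f_y = 8.67 × 80 = 693.6 kips.
a = T/(0.85 f'_c b) = 693.6/(0.85 × 3.5 × 19.7) = 11.835 in.
M_n = T(d − a/2) = 693.6 × (33.5 − 5.9175) = 19131.2 kip·in.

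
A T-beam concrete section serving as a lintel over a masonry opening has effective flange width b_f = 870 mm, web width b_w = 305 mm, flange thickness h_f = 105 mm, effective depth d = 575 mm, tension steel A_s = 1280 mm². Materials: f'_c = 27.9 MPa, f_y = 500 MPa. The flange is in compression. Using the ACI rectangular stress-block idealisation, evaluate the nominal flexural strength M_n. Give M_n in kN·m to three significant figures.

M_n ≈ 358 kN·m

Tension: T = A_s f_y = 1280 × 500 = 640000 N.
Try a within the flange: a = T/(0.85 f'_c b_f) = 640000/(0.85 × 27.9 × 870) = 31.02 mm.
Since a = 31.02 ≤ h_f = 105 mm, the stress block lies entirely in the flange; analyse as a rectangular beam of width b_f.
M_n = T(d − a/2) = 640000 × (575 − 15.51) = 358.07 × 10⁶ N·mm.
M_n = 358.07 kN·m.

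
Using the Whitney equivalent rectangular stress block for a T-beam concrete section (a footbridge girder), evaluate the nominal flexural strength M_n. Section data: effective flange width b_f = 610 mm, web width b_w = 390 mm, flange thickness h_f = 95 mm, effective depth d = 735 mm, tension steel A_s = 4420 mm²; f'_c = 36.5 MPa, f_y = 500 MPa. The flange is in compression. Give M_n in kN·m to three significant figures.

Tension: T = A_s f_y = 4420 × 500 = 2210000 N.
Try a within the flange: a = T/(0.85 f'_c b_f) = 2210000/(0.85 × 36.5 × 610) = 116.78 mm.
a = 116.78 > h_f = 95 mm: the block extends into the web. Split into flange-overhang and web parts.
C_f = 0.85 f'_c (b_f − b_w) h_f = 0.85 × 36.5 × (610 − 390) × 95 = 648423 N.
Remaining web compression depth: a_w = (T − C_f)/(0.85 f'_c b_w) = (2210000 − 648423)/(0.85 × 36.5 × 390) = 129.06 mm.
M_n = C_f(d − h_f/2) + (T − C_f)(d − a_w/2) = 648423 × (735 − 47.5) + 1561577 × (735 − 64.53) = 445.79 + 1046.99 = 1492.78 × 10⁶ N·mm.
M_n = 1492.78 kN·m.

M_n ≈ 1490 kN·m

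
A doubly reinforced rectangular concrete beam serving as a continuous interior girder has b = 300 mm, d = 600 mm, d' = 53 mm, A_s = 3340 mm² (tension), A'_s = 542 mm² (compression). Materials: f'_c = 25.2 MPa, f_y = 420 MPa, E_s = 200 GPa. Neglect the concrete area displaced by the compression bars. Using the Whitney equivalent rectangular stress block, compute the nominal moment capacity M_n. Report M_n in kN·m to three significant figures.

M_n ≈ 722 kN·m

Assume both tension and compression steel yield.
Net tension couple steel: A_s − A'_s = 2798 mm².
a = (A_s − A'_s) f_y / (0.85 f'_c b) = 1175160/(0.85 × 25.2 × 300) = 182.88 mm.
c = a/β₁ = 182.88/0.85 = 215.15 mm; ε'_s = 0.003(c − d')/c = 0.0023 ≥ f_y/E_s = 0.0021, so compression steel does yield.
M_n = (A_s − A'_s) f_y (d − a/2) + A'_s f_y (d − d') = [1175160 × (600 − 91.44) + 227640 × (600 − 53)] × 10⁻⁶ = 597.64 + 124.52 = 722.16 kN·m.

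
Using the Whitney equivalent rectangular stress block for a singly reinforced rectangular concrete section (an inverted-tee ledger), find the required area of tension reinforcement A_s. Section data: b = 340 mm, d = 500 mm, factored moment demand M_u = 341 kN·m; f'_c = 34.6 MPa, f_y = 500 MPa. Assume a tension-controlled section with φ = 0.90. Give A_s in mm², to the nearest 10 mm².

M_n = M_u/φ = 341/0.90 = 378.889 kN·m.
With M_n = 0.85 f'_c a b (d − a/2), solve the quadratic for a:
a = d − √(d² − 2M_n/(0.85 f'_c b)) = 500 − √(500² − 2 × 378.889×10⁶/(0.85 × 34.6 × 340)) = 82.61 mm.
A_s = 0.85 f'_c a b / f_y = 0.85 × 34.6 × 82.61 × 340 / 500 = 1652.1 mm².

A_s ≈ 1650 mm²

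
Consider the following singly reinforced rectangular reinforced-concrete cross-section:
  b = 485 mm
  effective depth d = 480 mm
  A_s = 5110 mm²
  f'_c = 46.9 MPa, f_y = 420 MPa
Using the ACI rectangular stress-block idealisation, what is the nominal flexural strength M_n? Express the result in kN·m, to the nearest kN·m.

T = A_s f_y = 5110 × 420 = 2146200 N = 2146.2 kN.
From C = T: a = T/(0.85 f'_c b) = 2146200/(0.85 × 46.9 × 485) = 111.00 mm.
M_n = T(d − a/2) = 2146.2 kN × (480 − 55.5) mm = 911.06 kN·m.

M_n ≈ 911 kN·m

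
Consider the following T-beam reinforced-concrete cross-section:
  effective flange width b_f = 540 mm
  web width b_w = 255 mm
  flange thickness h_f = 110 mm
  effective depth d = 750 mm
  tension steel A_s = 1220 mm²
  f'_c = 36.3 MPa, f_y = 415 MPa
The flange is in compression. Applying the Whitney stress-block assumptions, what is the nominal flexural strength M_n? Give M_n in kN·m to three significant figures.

Tension: T = A_s f_y = 1220 × 415 = 506300 N.
Try a within the flange: a = T/(0.85 f'_c b_f) = 506300/(0.85 × 36.3 × 540) = 30.39 mm.
Since a = 30.39 ≤ h_f = 110 mm, the stress block lies entirely in the flange; analyse as a rectangular beam of width b_f.
M_n = T(d − a/2) = 506300 × (750 − 15.195) = 372.03 × 10⁶ N·mm.
M_n = 372.03 kN·m.

M_n ≈ 372 kN·m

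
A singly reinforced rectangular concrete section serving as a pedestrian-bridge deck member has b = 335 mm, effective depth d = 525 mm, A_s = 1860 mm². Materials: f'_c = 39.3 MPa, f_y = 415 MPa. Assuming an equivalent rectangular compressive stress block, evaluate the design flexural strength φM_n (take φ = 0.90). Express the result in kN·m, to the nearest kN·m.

φM_n ≈ 341 kN·m

T = A_s f_y = 1860 × 415 = 771900 N = 771.9 kN.
From C = T: a = T/(0.85 f'_c b) = 771900/(0.85 × 39.3 × 335) = 68.98 mm.
M_n = T(d − a/2) = 771.9 kN × (525 − 34.49) mm = 378.62 kN·m.
φM_n = 0.90 × 378.62 = 340.76 kN·m.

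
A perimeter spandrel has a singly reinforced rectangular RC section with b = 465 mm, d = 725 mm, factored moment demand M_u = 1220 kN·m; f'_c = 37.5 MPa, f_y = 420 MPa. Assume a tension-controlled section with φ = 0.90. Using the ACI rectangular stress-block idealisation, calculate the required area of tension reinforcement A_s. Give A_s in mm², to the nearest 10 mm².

A_s ≈ 4930 mm²

M_n = M_u/φ = 1220/0.90 = 1355.56 kN·m.
With M_n = 0.85 f'_c a b (d − a/2), solve the quadratic for a:
a = d − √(d² − 2M_n/(0.85 f'_c b)) = 725 − √(725² − 2 × 1355.56×10⁶/(0.85 × 37.5 × 465)) = 139.58 mm.
A_s = 0.85 f'_c a b / f_y = 0.85 × 37.5 × 139.58 × 465 / 420 = 4925.8 mm².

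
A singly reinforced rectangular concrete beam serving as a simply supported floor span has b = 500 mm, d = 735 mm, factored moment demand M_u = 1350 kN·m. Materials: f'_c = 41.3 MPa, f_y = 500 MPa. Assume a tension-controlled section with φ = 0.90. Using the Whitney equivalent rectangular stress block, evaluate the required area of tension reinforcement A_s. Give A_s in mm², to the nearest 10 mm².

A_s ≈ 4470 mm²

M_n = M_u/φ = 1350/0.90 = 1500 kN·m.
With M_n = 0.85 f'_c a b (d − a/2), solve the quadratic for a:
a = d − √(d² − 2M_n/(0.85 f'_c b)) = 735 − √(735² − 2 × 1500×10⁶/(0.85 × 41.3 × 500)) = 127.29 mm.
A_s = 0.85 f'_c a b / f_y = 0.85 × 41.3 × 127.29 × 500 / 500 = 4468.5 mm².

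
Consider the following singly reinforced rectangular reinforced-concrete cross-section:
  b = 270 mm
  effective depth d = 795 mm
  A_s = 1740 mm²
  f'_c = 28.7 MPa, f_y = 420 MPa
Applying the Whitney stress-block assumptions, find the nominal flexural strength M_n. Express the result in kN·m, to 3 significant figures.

M_n ≈ 540 kN·m

T = A_s f_y = 1740 × 420 = 730800 N = 730.8 kN.
From C = T: a = T/(0.85 f'_c b) = 730800/(0.85 × 28.7 × 270) = 110.95 mm.
M_n = T(d − a/2) = 730.8 kN × (795 − 55.475) mm = 540.44 kN·m.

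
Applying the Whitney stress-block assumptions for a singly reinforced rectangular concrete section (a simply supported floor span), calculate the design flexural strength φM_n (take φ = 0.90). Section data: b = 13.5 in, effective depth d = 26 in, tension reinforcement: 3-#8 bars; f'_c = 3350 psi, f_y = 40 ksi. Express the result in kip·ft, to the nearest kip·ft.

A_s = 3 × 0.79 = 2.37 in².
T = A_s f_y = 2.37 × 40 = 94.8 kips.
a = T/(0.85 f'_c b) = 94.8/(0.85 × 3.35 × 13.5) = 2.466 in.
M_n = T(d − a/2) = 94.8 × (26 − 1.233) = 2347.9 kip·in = 2347.9/12 = 195.66 kip·ft.
φM_n = 0.90 × 195.66 = 176.09 kip·ft.

φM_n ≈ 176 kip·ft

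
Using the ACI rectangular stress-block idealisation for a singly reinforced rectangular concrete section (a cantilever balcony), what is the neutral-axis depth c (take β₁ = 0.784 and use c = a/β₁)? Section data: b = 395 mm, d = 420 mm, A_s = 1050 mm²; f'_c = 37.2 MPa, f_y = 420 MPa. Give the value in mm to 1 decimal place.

c ≈ 45.0 mm

T = A_s f_y = 1050 × 420 = 441000 N = 441 kN.
Setting C = 0.85 f'_c a b equal to T: a = 441000/(0.85 × 37.2 × 395) = 35.309 mm.
With β₁ = 0.784, c = a/β₁ = 35.309/0.784 = 45.0 mm.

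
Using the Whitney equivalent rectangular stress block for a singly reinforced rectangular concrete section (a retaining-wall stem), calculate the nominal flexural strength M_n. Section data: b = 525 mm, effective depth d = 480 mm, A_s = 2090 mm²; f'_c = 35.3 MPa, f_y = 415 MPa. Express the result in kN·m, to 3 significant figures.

M_n ≈ 392 kN·m

T = A_s f_y = 2090 × 415 = 867350 N = 867.35 kN.
From C = T: a = T/(0.85 f'_c b) = 867350/(0.85 × 35.3 × 525) = 55.06 mm.
M_n = T(d − a/2) = 867.35 kN × (480 − 27.53) mm = 392.45 kN·m.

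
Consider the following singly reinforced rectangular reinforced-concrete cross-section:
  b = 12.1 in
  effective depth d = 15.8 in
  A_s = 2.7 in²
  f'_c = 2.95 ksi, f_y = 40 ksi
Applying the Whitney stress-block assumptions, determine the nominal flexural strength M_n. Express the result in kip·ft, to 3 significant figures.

M_n ≈ 126 kip·ft

T = A_s f_y = 2.7 × 40 = 108 kips.
a = T/(0.85 f'_c b) = 108/(0.85 × 2.95 × 12.1) = 3.560 in.
M_n = T(d − a/2) = 108 × (15.8 − 1.78) = 1514.2 kip·in = 1514.2/12 = 126.18 kip·ft.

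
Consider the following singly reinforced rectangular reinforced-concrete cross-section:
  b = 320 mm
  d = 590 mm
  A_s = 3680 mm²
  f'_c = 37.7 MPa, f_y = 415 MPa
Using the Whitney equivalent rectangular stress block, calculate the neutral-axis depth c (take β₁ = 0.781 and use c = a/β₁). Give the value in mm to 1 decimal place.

c ≈ 190.7 mm

T = A_s f_y = 3680 × 415 = 1527200 N = 1527.2 kN.
Setting C = 0.85 f'_c a b equal to T: a = 1527200/(0.85 × 37.7 × 320) = 148.931 mm.
With β₁ = 0.781, c = a/β₁ = 148.931/0.781 = 190.7 mm.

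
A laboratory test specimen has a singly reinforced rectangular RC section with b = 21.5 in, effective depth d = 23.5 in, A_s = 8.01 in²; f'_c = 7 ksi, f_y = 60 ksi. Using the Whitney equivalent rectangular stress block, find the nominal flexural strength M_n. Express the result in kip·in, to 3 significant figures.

M_n ≈ 10400 kip·in

T = A_s f_y = 8.01 × 60 = 480.6 kips.
a = T/(0.85 f'_c b) = 480.6/(0.85 × 7 × 21.5) = 3.757 in.
M_n = T(d − a/2) = 480.6 × (23.5 − 1.8785) = 10391.3 kip·in.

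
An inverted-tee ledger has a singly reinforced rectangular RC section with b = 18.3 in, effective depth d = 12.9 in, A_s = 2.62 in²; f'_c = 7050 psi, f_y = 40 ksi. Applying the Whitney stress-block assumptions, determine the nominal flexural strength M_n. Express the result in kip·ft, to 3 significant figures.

T = A_s f_y = 2.62 × 40 = 104.8 kips.
a = T/(0.85 f'_c b) = 104.8/(0.85 × 7.05 × 18.3) = 0.956 in.
M_n = T(d − a/2) = 104.8 × (12.9 − 0.478) = 1301.8 kip·in = 1301.8/12 = 108.48 kip·ft.

M_n ≈ 108 kip·ft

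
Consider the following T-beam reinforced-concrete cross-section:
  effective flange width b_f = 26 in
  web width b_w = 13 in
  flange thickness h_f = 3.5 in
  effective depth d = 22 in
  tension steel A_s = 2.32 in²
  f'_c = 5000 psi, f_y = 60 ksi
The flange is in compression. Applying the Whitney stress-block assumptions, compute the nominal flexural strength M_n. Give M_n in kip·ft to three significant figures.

M_n ≈ 248 kip·ft

Tension: T = A_s f_y = 2.32 × 60 = 139.2 kips.
Try a within the flange: a = T/(0.85 f'_c b_f) = 139.2/(0.85 × 5 × 26) = 1.260 in.
Since a = 1.260 ≤ h_f = 3.5 in, the stress block lies entirely in the flange; analyse as a rectangular beam of width b_f.
M_n = T(d − a/2) = 139.2 × (22 − 0.63) = 2974.7 kip·in.
M_n = 2974.7/12 = 247.89 kip·ft.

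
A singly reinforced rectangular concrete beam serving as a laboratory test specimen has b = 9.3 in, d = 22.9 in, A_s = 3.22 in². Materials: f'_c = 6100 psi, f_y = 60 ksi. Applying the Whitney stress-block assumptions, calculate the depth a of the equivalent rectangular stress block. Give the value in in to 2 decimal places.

a ≈ 4.01 in

T = A_s f_y = 3.22 × 60 = 193.2 kips.
a = T/(0.85 f'_c b) = 193.2/(0.85 × 6.1 × 9.3) = 4.01 in.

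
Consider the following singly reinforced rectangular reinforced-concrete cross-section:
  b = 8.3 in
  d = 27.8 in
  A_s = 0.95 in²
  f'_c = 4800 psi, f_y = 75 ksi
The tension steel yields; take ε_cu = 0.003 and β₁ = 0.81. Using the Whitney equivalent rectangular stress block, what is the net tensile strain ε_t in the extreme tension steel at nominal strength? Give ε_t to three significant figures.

ε_t ≈ 0.0291

a = A_s f_y/(0.85 f'_c b) = 2.104 in.
β₁ = 0.81, so c = a/β₁ = 2.104/0.81 = 2.598 in.
From the linear strain diagram with ε_cu = 0.003: ε_t = 0.003 (d − c)/c = 0.003 × (27.8 − 2.598)/2.598 = 0.0291.
Since ε_t ≥ 0.005, the section is tension-controlled.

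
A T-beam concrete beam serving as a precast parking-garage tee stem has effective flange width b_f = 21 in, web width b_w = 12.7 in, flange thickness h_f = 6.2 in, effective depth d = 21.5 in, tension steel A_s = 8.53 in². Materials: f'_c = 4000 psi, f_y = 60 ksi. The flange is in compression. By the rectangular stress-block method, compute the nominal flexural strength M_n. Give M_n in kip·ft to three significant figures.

M_n ≈ 762 kip·ft

Tension: T = A_s f_y = 8.53 × 60 = 511.8 kips.
Try a within the flange: a = T/(0.85 f'_c b_f) = 511.8/(0.85 × 4 × 21) = 7.168 in.
a = 7.168 > h_f = 6.2 in: the block extends into the web. Split into flange-overhang and web parts.
C_f = 0.85 f'_c (b_f − b_w) h_f = 0.85 × 4 × (21 − 12.7) × 6.2 = 175.0 kips.
Remaining web compression depth: a_w = (T − C_f)/(0.85 f'_c b_w) = (511.8 − 175.0)/(0.85 × 4 × 12.7) = 7.800 in.
M_n = C_f(d − h_f/2) + (T − C_f)(d − a_w/2) = 175.0 × (21.5 − 3.1) + 336.8 × (21.5 − 3.9) = 3220.0 + 5927.7 = 9147.7 kip·in.
M_n = 9147.7/12 = 762.31 kip·ft.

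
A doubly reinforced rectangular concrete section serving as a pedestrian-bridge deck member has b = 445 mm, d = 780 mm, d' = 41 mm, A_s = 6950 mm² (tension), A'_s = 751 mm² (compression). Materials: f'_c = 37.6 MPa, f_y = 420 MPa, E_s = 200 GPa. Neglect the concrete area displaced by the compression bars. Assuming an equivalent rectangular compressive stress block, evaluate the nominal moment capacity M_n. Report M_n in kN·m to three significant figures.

Assume both tension and compression steel yield.
Net tension couple steel: A_s − A'_s = 6199 mm².
a = (A_s − A'_s) f_y / (0.85 f'_c b) = 2603580/(0.85 × 37.6 × 445) = 183.06 mm.
c = a/β₁ = 183.06/0.781 = 234.39 mm; ε'_s = 0.003(c − d')/c = 0.0025 ≥ f_y/E_s = 0.0021, so compression steel does yield.
M_n = (A_s − A'_s) f_y (d − a/2) + A'_s f_y (d − d') = [2603580 × (780 − 91.53) + 315420 × (780 − 41)] × 10⁻⁶ = 1792.49 + 233.10 = 2025.59 kN·m.

M_n ≈ 2030 kN·m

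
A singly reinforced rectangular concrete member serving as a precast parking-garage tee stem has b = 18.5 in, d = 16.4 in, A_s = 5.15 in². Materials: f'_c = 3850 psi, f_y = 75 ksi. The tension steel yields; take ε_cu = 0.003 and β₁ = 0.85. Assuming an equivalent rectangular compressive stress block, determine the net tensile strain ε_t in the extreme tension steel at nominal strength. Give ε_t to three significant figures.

ε_t ≈ 0.00355

a = A_s f_y/(0.85 f'_c b) = 6.380 in.
β₁ = 0.85, so c = a/β₁ = 6.380/0.85 = 7.506 in.
From the linear strain diagram with ε_cu = 0.003: ε_t = 0.003 (d − c)/c = 0.003 × (16.4 − 7.506)/7.506 = 0.00355.
ε_t < 0.004 — the section is over-reinforced for flexure under ACI limits.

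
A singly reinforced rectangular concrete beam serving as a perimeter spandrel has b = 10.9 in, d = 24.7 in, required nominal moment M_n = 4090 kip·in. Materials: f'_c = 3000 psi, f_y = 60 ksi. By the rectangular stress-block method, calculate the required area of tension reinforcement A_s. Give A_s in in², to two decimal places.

From M_n = 0.85 f'_c a b (d − a/2):
a = d − √(d² − 2M_n/(0.85 f'_c b)) = 24.7 − √(24.7² − 2 × 4090/(0.85 × 3 × 10.9)) = 6.929 in.
A_s = 0.85 f'_c a b / f_y = 0.85 × 3 × 6.929 × 10.9 / 60 = 3.210 in².

A_s ≈ 3.21 in²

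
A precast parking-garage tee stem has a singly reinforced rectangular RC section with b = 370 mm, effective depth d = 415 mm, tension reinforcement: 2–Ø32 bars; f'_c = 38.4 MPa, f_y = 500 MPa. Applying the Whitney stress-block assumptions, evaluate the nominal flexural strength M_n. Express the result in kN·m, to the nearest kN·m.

M_n ≈ 307 kN·m

A_s = 2 × 804 = 1608 mm².
T = A_s f_y = 1608 × 500 = 804000 N = 804 kN.
From C = T: a = T/(0.85 f'_c b) = 804000/(0.85 × 38.4 × 370) = 66.57 mm.
M_n = T(d − a/2) = 804 kN × (415 − 33.285) mm = 306.90 kN·m.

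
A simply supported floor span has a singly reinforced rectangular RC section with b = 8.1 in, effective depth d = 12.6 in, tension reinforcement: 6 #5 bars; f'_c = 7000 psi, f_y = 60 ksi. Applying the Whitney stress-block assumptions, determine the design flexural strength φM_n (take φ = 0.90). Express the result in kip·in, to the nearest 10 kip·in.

φM_n ≈ 1150 kip·in

A_s = 6 × 0.31 = 1.86 in².
T = A_s f_y = 1.86 × 60 = 111.6 kips.
a = T/(0.85 f'_c b) = 111.6/(0.85 × 7 × 8.1) = 2.316 in.
M_n = T(d − a/2) = 111.6 × (12.6 − 1.158) = 1276.9 kip·in.
φM_n = 0.90 × 1276.9 = 1149.2 kip·in.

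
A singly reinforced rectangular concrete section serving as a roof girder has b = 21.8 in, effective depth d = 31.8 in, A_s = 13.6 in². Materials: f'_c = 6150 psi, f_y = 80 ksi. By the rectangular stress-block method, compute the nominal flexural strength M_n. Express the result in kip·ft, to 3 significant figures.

T = A_s f_y = 13.6 × 80 = 1088 kips.
a = T/(0.85 f'_c b) = 1088/(0.85 × 6.15 × 21.8) = 9.547 in.
M_n = T(d − a/2) = 1088 × (31.8 − 4.7735) = 29404.8 kip·in = 29404.8/12 = 2450.40 kip·ft.

M_n ≈ 2450 kip·ft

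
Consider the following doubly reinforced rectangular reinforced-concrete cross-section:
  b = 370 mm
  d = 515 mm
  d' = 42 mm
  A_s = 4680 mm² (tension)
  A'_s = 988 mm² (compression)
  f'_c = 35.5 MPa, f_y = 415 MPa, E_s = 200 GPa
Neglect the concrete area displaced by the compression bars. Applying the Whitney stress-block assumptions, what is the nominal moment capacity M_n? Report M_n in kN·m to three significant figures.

Assume both tension and compression steel yield.
Net tension couple steel: A_s − A'_s = 3692 mm².
a = (A_s − A'_s) f_y / (0.85 f'_c b) = 1532180/(0.85 × 35.5 × 370) = 137.23 mm.
c = a/β₁ = 137.23/0.796 = 172.40 mm; ε'_s = 0.003(c − d')/c = 0.0023 ≥ f_y/E_s = 0.0021, so compression steel does yield.
M_n = (A_s − A'_s) f_y (d − a/2) + A'_s f_y (d − d') = [1532180 × (515 − 68.615) + 410020 × (515 − 42)] × 10⁻⁶ = 683.94 + 193.94 = 877.88 kN·m.

M_n ≈ 878 kN·m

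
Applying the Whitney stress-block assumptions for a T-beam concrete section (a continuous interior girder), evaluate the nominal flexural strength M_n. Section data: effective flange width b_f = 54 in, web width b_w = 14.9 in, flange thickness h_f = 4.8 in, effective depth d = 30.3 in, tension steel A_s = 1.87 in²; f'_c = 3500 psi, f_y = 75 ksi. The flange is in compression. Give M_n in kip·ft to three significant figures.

Tension: T = A_s f_y = 1.87 × 75 = 140.25 kips.
Try a within the flange: a = T/(0.85 f'_c b_f) = 140.25/(0.85 × 3.5 × 54) = 0.873 in.
Since a = 0.873 ≤ h_f = 4.8 in, the stress block lies entirely in the flange; analyse as a rectangular beam of width b_f.
M_n = T(d − a/2) = 140.25 × (30.3 − 0.4365) = 4188.4 kip·in.
M_n = 4188.4/12 = 349.03 kip·ft.

M_n ≈ 349 kip·ft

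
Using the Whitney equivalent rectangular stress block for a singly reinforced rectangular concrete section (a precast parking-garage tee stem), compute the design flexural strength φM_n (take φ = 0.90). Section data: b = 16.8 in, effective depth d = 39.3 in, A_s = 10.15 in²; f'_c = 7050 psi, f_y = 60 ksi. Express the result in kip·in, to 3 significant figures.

T = A_s f_y = 10.15 × 60 = 609 kips.
a = T/(0.85 f'_c b) = 609/(0.85 × 7.05 × 16.8) = 6.049 in.
M_n = T(d − a/2) = 609 × (39.3 − 3.0245) = 22091.8 kip·in.
φM_n = 0.90 × 22091.8 = 19882.6 kip·in.

φM_n ≈ 19900 kip·in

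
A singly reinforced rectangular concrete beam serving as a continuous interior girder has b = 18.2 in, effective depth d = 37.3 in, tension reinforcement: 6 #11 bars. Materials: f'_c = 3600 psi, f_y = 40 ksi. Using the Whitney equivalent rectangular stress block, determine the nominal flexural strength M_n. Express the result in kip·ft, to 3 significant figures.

M_n ≈ 1060 kip·ft

A_s = 6 × 1.56 = 9.36 in².
T = A_s f_y = 9.36 × 40 = 374.4 kips.
a = T/(0.85 f'_c b) = 374.4/(0.85 × 3.6 × 18.2) = 6.723 in.
M_n = T(d − a/2) = 374.4 × (37.3 − 3.3615) = 12706.6 kip·in = 12706.6/12 = 1058.88 kip·ft.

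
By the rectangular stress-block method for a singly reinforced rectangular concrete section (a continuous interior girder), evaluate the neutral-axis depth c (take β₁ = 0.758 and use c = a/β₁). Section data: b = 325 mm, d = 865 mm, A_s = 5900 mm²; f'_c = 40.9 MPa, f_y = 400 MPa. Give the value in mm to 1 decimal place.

T = A_s f_y = 5900 × 400 = 2360000 N = 2360 kN.
Setting C = 0.85 f'_c a b equal to T: a = 2360000/(0.85 × 40.9 × 325) = 208.875 mm.
With β₁ = 0.758, c = a/β₁ = 208.875/0.758 = 275.6 mm.

c ≈ 275.6 mm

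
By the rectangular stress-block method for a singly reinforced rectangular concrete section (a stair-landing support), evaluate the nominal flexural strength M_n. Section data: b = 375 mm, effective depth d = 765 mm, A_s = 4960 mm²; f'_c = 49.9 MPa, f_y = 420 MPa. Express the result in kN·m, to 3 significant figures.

M_n ≈ 1460 kN·m

T = A_s f_y = 4960 × 420 = 2083200 N = 2083.2 kN.
From C = T: a = T/(0.85 f'_c b) = 2083200/(0.85 × 49.9 × 375) = 130.97 mm.
M_n = T(d − a/2) = 2083.2 kN × (765 − 65.485) mm = 1457.23 kN·m.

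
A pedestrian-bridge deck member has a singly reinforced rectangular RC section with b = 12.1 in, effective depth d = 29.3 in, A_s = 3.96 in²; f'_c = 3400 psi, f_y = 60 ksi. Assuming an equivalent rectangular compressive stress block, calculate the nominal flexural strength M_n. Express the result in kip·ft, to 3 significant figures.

M_n ≈ 513 kip·ft

T = A_s f_y = 3.96 × 60 = 237.6 kips.
a = T/(0.85 f'_c b) = 237.6/(0.85 × 3.4 × 12.1) = 6.795 in.
M_n = T(d − a/2) = 237.6 × (29.3 − 3.3975) = 6154.4 kip·in = 6154.4/12 = 512.87 kip·ft.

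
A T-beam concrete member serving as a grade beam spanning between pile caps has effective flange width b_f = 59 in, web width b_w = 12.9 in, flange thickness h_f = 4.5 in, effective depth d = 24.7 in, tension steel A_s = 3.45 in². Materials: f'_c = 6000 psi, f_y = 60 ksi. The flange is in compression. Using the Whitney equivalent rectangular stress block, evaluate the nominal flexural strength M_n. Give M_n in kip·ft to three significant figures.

M_n ≈ 420 kip·ft

Tension: T = A_s f_y = 3.45 × 60 = 207 kips.
Try a within the flange: a = T/(0.85 f'_c b_f) = 207/(0.85 × 6 × 59) = 0.688 in.
Since a = 0.688 ≤ h_f = 4.5 in, the stress block lies entirely in the flange; analyse as a rectangular beam of width b_f.
M_n = T(d − a/2) = 207 × (24.7 − 0.344) = 5041.7 kip·in.
M_n = 5041.7/12 = 420.14 kip·ft.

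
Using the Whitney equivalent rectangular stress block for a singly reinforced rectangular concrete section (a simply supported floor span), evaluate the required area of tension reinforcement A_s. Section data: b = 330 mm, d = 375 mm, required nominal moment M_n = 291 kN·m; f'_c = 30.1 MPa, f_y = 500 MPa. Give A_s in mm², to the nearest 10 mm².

A_s ≈ 1810 mm²

With M_n = 0.85 f'_c a b (d − a/2), solve the quadratic for a:
a = d − √(d² − 2M_n/(0.85 f'_c b)) = 375 − √(375² − 2 × 291×10⁶/(0.85 × 30.1 × 330)) = 107.25 mm.
A_s = 0.85 f'_c a b / f_y = 0.85 × 30.1 × 107.25 × 330 / 500 = 1811.0 mm².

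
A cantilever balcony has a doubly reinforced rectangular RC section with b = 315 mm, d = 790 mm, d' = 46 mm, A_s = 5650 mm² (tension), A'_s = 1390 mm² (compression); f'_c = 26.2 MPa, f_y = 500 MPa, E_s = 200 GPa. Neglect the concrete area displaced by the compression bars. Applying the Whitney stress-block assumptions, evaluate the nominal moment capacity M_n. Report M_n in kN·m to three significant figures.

Assume both tension and compression steel yield.
Net tension couple steel: A_s − A'_s = 4260 mm².
a = (A_s − A'_s) f_y / (0.85 f'_c b) = 2130000/(0.85 × 26.2 × 315) = 303.63 mm.
c = a/β₁ = 303.63/0.85 = 357.21 mm; ε'_s = 0.003(c − d')/c = 0.0026 ≥ f_y/E_s = 0.0025, so compression steel does yield.
M_n = (A_s − A'_s) f_y (d − a/2) + A'_s f_y (d − d') = [2130000 × (790 − 151.815) + 695000 × (790 − 46)] × 10⁻⁶ = 1359.33 + 517.08 = 1876.41 kN·m.

M_n ≈ 1880 kN·m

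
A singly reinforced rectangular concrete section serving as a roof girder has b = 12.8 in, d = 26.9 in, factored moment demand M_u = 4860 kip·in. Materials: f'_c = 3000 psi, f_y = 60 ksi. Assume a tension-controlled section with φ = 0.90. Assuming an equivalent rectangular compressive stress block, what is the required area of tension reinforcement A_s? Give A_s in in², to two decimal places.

M_n = M_u/φ = 4860/0.90 = 5400 kip·in.
From M_n = 0.85 f'_c a b (d − a/2):
a = d − √(d² − 2M_n/(0.85 f'_c b)) = 26.9 − √(26.9² − 2 × 5400/(0.85 × 3 × 12.8)) = 7.083 in.
A_s = 0.85 f'_c a b / f_y = 0.85 × 3 × 7.083 × 12.8 / 60 = 3.853 in².

A_s ≈ 3.85 in²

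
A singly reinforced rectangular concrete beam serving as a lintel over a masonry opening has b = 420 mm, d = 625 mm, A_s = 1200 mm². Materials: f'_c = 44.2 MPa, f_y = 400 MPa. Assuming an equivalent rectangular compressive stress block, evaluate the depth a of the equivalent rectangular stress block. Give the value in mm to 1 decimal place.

a ≈ 30.4 mm

T = A_s f_y = 1200 × 400 = 480000 N = 480 kN.
Setting C = 0.85 f'_c a b equal to T: a = 480000/(0.85 × 44.2 × 420) = 30.4 mm.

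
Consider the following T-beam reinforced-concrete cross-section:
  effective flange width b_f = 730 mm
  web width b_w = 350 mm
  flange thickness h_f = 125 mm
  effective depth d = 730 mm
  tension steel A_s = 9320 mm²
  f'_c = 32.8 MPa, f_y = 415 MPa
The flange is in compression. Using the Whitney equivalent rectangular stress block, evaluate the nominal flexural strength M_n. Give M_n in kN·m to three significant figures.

Tension: T = A_s f_y = 9320 × 415 = 3867800 N.
Try a within the flange: a = T/(0.85 f'_c b_f) = 3867800/(0.85 × 32.8 × 730) = 190.04 mm.
a = 190.04 > h_f = 125 mm: the block extends into the web. Split into flange-overhang and web parts.
C_f = 0.85 f'_c (b_f − b_w) h_f = 0.85 × 32.8 × (730 − 350) × 125 = 1324300 N.
Remaining web compression depth: a_w = (T − C_f)/(0.85 f'_c b_w) = (3867800 − 1324300)/(0.85 × 32.8 × 350) = 260.66 mm.
M_n = C_f(d − h_f/2) + (T − C_f)(d − a_w/2) = 1324300 × (730 − 62.5) + 2543500 × (730 − 130.33) = 883.97 + 1525.26 = 2409.23 × 10⁶ N·mm.
M_n = 2409.23 kN·m.

M_n ≈ 2410 kN·m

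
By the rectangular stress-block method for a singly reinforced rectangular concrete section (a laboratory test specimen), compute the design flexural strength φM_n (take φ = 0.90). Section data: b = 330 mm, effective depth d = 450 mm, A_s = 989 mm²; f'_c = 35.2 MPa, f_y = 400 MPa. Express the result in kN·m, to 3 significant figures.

φM_n ≈ 153 kN·m

T = A_s f_y = 989 × 400 = 395600 N = 395.6 kN.
From C = T: a = T/(0.85 f'_c b) = 395600/(0.85 × 35.2 × 330) = 40.07 mm.
M_n = T(d − a/2) = 395.6 kN × (450 − 20.035) mm = 170.09 kN·m.
φM_n = 0.90 × 170.09 = 153.08 kN·m.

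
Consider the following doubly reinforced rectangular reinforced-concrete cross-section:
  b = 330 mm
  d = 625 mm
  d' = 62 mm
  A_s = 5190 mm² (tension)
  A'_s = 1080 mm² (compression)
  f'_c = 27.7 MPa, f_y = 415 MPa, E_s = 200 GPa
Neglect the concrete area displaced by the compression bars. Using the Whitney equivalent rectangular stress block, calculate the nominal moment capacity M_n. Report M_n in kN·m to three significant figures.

M_n ≈ 1130 kN·m

Assume both tension and compression steel yield.
Net tension couple steel: A_s − A'_s = 4110 mm².
a = (A_s − A'_s) f_y / (0.85 f'_c b) = 1705650/(0.85 × 27.7 × 330) = 219.52 mm.
c = a/β₁ = 219.52/0.85 = 258.26 mm; ε'_s = 0.003(c − d')/c = 0.0023 ≥ f_y/E_s = 0.0021, so compression steel does yield.
M_n = (A_s − A'_s) f_y (d − a/2) + A'_s f_y (d − d') = [1705650 × (625 − 109.76) + 448200 × (625 − 62)] × 10⁻⁶ = 878.82 + 252.34 = 1131.16 kN·m.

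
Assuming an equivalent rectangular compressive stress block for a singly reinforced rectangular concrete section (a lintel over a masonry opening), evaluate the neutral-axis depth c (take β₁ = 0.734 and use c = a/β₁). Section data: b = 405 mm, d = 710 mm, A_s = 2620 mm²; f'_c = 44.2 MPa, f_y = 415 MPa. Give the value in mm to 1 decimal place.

c ≈ 97.4 mm

T = A_s f_y = 2620 × 415 = 1087300 N = 1087.3 kN.
Setting C = 0.85 f'_c a b equal to T: a = 1087300/(0.85 × 44.2 × 405) = 71.458 mm.
With β₁ = 0.734, c = a/β₁ = 71.458/0.734 = 97.4 mm.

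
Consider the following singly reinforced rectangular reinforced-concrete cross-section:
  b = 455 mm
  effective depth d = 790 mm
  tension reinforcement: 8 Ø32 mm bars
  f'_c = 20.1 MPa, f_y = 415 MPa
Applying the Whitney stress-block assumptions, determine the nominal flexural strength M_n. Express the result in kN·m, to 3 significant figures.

M_n ≈ 1650 kN·m

A_s = 8 × 804 = 6432 mm².
T = A_s f_y = 6432 × 415 = 2669280 N = 2669.28 kN.
From C = T: a = T/(0.85 f'_c b) = 2669280/(0.85 × 20.1 × 455) = 343.37 mm.
M_n = T(d − a/2) = 2669.28 kN × (790 − 171.685) mm = 1650.46 kN·m.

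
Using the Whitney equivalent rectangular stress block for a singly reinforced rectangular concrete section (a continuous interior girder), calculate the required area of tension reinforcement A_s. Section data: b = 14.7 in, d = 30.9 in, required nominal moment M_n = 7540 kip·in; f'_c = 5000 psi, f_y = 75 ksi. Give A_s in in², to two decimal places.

A_s ≈ 3.49 in²

From M_n = 0.85 f'_c a b (d − a/2):
a = d − √(d² − 2M_n/(0.85 f'_c b)) = 30.9 − √(30.9² − 2 × 7540/(0.85 × 5 × 14.7)) = 4.190 in.
A_s = 0.85 f'_c a b / f_y = 0.85 × 5 × 4.190 × 14.7 / 75 = 3.490 in².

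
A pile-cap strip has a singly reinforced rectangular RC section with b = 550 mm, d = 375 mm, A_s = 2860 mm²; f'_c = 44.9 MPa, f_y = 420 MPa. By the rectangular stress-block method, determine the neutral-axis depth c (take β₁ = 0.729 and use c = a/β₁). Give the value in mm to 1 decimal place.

c ≈ 78.5 mm

T = A_s f_y = 2860 × 420 = 1201200 N = 1201.2 kN.
Setting C = 0.85 f'_c a b equal to T: a = 1201200/(0.85 × 44.9 × 550) = 57.225 mm.
With β₁ = 0.729, c = a/β₁ = 57.225/0.729 = 78.5 mm.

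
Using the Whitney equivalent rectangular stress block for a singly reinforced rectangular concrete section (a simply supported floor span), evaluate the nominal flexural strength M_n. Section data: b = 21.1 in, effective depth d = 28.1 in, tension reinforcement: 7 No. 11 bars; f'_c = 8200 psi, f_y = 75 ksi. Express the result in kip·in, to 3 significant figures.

A_s = 7 × 1.56 = 10.92 in².
T = A_s f_y = 10.92 × 75 = 819 kips.
a = T/(0.85 f'_c b) = 819/(0.85 × 8.2 × 21.1) = 5.569 in.
M_n = T(d − a/2) = 819 × (28.1 − 2.7845) = 20733.4 kip·in.

M_n ≈ 20700 kip·in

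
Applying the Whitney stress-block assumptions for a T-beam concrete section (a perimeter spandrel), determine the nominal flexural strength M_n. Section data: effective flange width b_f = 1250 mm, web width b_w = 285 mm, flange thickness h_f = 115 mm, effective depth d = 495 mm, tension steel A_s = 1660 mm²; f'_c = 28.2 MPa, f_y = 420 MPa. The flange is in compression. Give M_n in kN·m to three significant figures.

Tension: T = A_s f_y = 1660 × 420 = 697200 N.
Try a within the flange: a = T/(0.85 f'_c b_f) = 697200/(0.85 × 28.2 × 1250) = 23.27 mm.
Since a = 23.27 ≤ h_f = 115 mm, the stress block lies entirely in the flange; analyse as a rectangular beam of width b_f.
M_n = T(d − a/2) = 697200 × (495 − 11.635) = 337.00 × 10⁶ N·mm.
M_n = 337.00 kN·m.

M_n ≈ 337 kN·m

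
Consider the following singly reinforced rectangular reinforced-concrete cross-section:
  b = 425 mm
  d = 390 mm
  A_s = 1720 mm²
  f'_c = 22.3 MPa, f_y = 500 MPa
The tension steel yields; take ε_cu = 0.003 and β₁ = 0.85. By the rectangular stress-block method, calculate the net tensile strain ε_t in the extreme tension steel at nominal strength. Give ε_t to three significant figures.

ε_t ≈ 0.00632

a = A_s f_y/(0.85 f'_c b) = 106.75 mm.
β₁ = 0.85, so c = a/β₁ = 106.75/0.85 = 125.59 mm.
From the linear strain diagram with ε_cu = 0.003: ε_t = 0.003 (d − c)/c = 0.003 × (390 − 125.59)/125.59 = 0.00632.
Since ε_t ≥ 0.005, the section is tension-controlled.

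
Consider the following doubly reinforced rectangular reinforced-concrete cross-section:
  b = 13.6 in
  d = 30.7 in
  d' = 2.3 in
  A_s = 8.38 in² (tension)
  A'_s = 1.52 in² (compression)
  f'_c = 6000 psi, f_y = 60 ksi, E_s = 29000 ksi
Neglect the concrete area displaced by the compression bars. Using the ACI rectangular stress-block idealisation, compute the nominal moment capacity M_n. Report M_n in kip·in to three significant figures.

Assume both steels yield.
a = (A_s − A'_s) f_y/(0.85 f'_c b) = (8.38 − 1.52) × 60/(0.85 × 6 × 13.6) = 5.934 in.
c = a/β₁ = 5.934/0.75 = 7.912 in; ε'_s = 0.003(c − d')/c = 0.0021 ≥ ε_y = 0.0021, so the compression steel yields.
M_n = (A_s − A'_s) f_y (d − a/2) + A'_s f_y (d − d') = 411.6 × (30.7 − 2.967) + 91.2 × (30.7 − 2.3) = 11414.9 + 2590.1 = 14005.0 kip·in.

M_n ≈ 14000 kip·in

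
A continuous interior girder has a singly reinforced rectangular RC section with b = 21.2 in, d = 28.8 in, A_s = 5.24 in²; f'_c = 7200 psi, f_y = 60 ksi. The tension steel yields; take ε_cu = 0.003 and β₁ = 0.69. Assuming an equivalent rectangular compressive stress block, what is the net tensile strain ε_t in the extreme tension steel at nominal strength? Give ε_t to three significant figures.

a = A_s f_y/(0.85 f'_c b) = 2.423 in.
β₁ = 0.69, so c = a/β₁ = 2.423/0.69 = 3.512 in.
From the linear strain diagram with ε_cu = 0.003: ε_t = 0.003 (d − c)/c = 0.003 × (28.8 − 3.512)/3.512 = 0.0216.
Since ε_t ≥ 0.005, the section is tension-controlled.

ε_t ≈ 0.0216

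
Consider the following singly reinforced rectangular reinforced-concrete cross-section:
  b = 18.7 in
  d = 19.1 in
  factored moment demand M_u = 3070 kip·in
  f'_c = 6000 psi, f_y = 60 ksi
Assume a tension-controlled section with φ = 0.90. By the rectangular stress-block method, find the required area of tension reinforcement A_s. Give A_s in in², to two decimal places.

M_n = M_u/φ = 3070/0.90 = 3411.11 kip·in.
From M_n = 0.85 f'_c a b (d − a/2):
a = d − √(d² − 2M_n/(0.85 f'_c b)) = 19.1 − √(19.1² − 2 × 3411.11/(0.85 × 6 × 18.7)) = 1.975 in.
A_s = 0.85 f'_c a b / f_y = 0.85 × 6 × 1.975 × 18.7 / 60 = 3.139 in².

A_s ≈ 3.14 in²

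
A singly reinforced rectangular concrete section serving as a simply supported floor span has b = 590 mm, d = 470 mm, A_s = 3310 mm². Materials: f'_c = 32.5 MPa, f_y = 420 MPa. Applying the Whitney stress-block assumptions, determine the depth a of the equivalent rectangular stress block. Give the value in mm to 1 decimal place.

T = A_s f_y = 3310 × 420 = 1390200 N = 1390.2 kN.
Setting C = 0.85 f'_c a b equal to T: a = 1390200/(0.85 × 32.5 × 590) = 85.3 mm.

a ≈ 85.3 mm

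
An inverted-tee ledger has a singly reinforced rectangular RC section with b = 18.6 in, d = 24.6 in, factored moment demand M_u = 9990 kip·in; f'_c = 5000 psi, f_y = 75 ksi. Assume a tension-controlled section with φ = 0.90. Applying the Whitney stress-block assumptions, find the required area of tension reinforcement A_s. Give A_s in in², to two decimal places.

A_s ≈ 6.95 in²

M_n = M_u/φ = 9990/0.90 = 11100 kip·in.
From M_n = 0.85 f'_c a b (d − a/2):
a = d − √(d² − 2M_n/(0.85 f'_c b)) = 24.6 − √(24.6² − 2 × 11100/(0.85 × 5 × 18.6)) = 6.591 in.
A_s = 0.85 f'_c a b / f_y = 0.85 × 5 × 6.591 × 18.6 / 75 = 6.947 in².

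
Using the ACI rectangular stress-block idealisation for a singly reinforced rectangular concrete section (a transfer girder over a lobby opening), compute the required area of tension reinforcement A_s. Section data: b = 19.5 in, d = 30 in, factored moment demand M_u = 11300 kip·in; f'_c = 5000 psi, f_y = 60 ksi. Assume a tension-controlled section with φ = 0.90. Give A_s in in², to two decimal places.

A_s ≈ 7.69 in²

M_n = M_u/φ = 11300/0.90 = 12555.6 kip·in.
From M_n = 0.85 f'_c a b (d − a/2):
a = d − √(d² − 2M_n/(0.85 f'_c b)) = 30 − √(30² − 2 × 12555.6/(0.85 × 5 × 19.5)) = 5.566 in.
A_s = 0.85 f'_c a b / f_y = 0.85 × 5 × 5.566 × 19.5 / 60 = 7.688 in².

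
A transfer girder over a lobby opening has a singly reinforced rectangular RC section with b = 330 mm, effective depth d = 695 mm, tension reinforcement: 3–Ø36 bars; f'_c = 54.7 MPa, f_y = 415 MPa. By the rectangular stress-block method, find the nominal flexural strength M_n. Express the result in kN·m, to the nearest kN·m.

M_n ≈ 829 kN·m

A_s = 3 × 1018 = 3054 mm².
T = A_s f_y = 3054 × 415 = 1267410 N = 1267.41 kN.
From C = T: a = T/(0.85 f'_c b) = 1267410/(0.85 × 54.7 × 330) = 82.60 mm.
M_n = T(d − a/2) = 1267.41 kN × (695 − 41.3) mm = 828.51 kN·m.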